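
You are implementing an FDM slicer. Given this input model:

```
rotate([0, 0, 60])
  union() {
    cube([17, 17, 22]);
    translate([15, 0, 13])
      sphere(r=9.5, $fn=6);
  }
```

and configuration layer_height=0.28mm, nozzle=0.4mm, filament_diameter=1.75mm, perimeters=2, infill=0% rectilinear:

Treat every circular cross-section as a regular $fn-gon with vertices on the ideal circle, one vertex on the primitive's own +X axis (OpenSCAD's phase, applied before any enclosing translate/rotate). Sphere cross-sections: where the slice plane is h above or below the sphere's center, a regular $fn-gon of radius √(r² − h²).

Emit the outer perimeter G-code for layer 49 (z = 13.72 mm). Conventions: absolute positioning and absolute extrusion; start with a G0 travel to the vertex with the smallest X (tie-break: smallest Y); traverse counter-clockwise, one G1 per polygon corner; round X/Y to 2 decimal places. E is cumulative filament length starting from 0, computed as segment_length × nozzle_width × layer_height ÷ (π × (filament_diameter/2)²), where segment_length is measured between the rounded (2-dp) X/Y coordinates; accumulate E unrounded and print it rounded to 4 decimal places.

At z = 13.72 mm: the cube (footprint 17×17) is included at this height; the r=9.5 sphere at (15, 0) slices to a regular 6-gon of circumradius 9.473 (√(r²−h²) with h=0.72 from center); Taking the union: the regions partially overlap (shared area 74.69 mm²), so overlapping operands fuse into one piece — 1 connected region; (whole slice rotated 60° about Z — lengths, areas and connectivity unchanged). The outline is a single polygon with 9 vertices. Extrusion per mm of travel: 0.4 × 0.28 / (π × 0.875²) = 0.046564. Accumulating E over each segment gives final E = 4.1418.

G0 X-14.72 Y8.50 Z13.72
G1 X0.00 Y0.00 E0.7915
G1 X2.76 Y4.79 E1.0489
G1 X12.24 Y4.79 E1.4903
G1 X16.97 Y12.99 E1.9311
G1 X12.24 Y21.19 E2.3719
G1 X2.76 Y21.19 E2.8134
G1 X1.40 Y18.82 E2.9406
G1 X-6.22 Y23.22 E3.3503
G1 X-14.72 Y8.50 E4.1418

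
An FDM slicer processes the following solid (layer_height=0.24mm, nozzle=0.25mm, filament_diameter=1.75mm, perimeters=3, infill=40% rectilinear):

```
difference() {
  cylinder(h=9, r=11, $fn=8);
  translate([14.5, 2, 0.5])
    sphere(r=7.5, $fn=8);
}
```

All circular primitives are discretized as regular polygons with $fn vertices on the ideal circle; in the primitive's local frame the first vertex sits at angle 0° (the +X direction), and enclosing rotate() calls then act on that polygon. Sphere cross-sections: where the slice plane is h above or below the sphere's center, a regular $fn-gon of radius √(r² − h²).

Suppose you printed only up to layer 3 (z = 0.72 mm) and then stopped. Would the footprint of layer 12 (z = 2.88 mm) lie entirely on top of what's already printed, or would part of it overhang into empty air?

part overhangs

Compare the two slices. At z = 0.72: the r=11 cylinder contributes a regular 8-gon of circumradius 11 (area = (8/2)·11.000²·sin(360°/8) = 342.24 mm²); the r=7.5 sphere at (14.5, 2) slices to a regular 8-gon of circumradius 7.497 (√(r²−h²) with h=0.22 from center) (area = (8/2)·7.497²·sin(360°/8) = 158.96 mm²); Taking the first minus the rest: starting from the r=11 cylinder (342.24 mm²), the r=7.5 sphere at (14.5, 2) partially overlaps it — only the 18.37 mm² overlap (of its 158.96 mm²) is removed, clipping the outline — area = 323.87 mm². At z = 2.88: the cylinder: section is a regular 8-gon, circumradius r=11 (area = (8/2)·11.000²·sin(360°/8) = 342.24 mm²); the r=7.5 sphere at (14.5, 2) slices to a regular 8-gon of circumradius 7.112 (√(r²−h²) with h=2.38 from center) (area = (8/2)·7.112²·sin(360°/8) = 143.08 mm²); Subtracting the remaining from the first: starting from the r=11 cylinder (342.24 mm²), the r=7.5 sphere at (14.5, 2) partially overlaps it — only the 14.89 mm² overlap (of its 143.08 mm²) is removed, clipping the outline — area = 327.35 mm². Checking containment: at z = 2.88 the cross-section extends beyond the z = 0.72 cross-section by about 3.48 mm².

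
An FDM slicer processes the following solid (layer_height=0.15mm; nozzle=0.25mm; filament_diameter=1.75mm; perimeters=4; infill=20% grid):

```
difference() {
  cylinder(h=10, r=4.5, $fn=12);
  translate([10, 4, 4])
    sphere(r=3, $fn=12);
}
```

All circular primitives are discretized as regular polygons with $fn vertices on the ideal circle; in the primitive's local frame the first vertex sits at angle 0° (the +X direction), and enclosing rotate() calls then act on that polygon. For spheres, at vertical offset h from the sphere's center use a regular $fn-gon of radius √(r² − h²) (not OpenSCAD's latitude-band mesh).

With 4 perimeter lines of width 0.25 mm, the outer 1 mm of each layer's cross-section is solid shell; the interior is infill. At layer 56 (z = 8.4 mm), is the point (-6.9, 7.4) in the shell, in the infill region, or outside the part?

At z = 8.4 mm: the r=4.5 cylinder contributes a regular 12-gon of circumradius 4.5; the sphere at (10, 4) does not reach this height (|z−center|=4.400 > r=3); After the difference (first − rest): none of the subtracted shapes is present at this height, so the r=4.5 cylinder is unchanged — 1 connected region. Overall, the cross-section is a single solid region. The nearest boundary edge runs (-2.25, 3.90)→(-3.90, 2.25); distance from the point to it = 5.76 mm. The point is not inside any of the regions above, so it lies outside the cross-section (5.76 mm from the nearest boundary).

outside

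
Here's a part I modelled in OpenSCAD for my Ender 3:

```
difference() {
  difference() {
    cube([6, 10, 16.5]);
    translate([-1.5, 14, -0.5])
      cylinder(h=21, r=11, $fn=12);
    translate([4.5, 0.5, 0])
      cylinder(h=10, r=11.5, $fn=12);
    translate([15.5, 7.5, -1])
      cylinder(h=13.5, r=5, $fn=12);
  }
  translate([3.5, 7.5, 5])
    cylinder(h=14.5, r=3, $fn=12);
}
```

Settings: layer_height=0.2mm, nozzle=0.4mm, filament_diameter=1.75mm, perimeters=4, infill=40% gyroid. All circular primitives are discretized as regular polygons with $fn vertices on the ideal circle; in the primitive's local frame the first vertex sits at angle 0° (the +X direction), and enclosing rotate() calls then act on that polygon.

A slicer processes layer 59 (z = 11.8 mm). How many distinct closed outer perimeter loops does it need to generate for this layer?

1

At z = 11.8 mm: the 6×10 cube contributes its full rectangle; the r=11 cylinder at (-1.5, 14) gives a regular 12-gon of circumradius 11 (constant along its height); the cylinder at (4.5, 0.5) does not reach this height (z outside [0, 10]); the cylinder at (15.5, 7.5): section is a regular 12-gon, circumradius r=5; After the difference (first − rest): starting from the 6×10 cube, the r=11 cylinder at (-1.5, 14) partially overlaps it — only the 33.30 mm² overlap (of its 363.00 mm²) is removed, clipping the outline; the r=5 cylinder at (15.5, 7.5) misses the remaining region (no effect) — 1 connected region; the r=3 cylinder at (3.5, 7.5) gives a regular 12-gon of circumradius 3 (constant along its height); After the difference (first − rest): starting from that combined region, the r=3 cylinder at (3.5, 7.5) partially overlaps it — only the 0.80 mm² overlap (of its 27.00 mm²) is removed, clipping the outline — 1 connected region. The result has 1 disconnected region.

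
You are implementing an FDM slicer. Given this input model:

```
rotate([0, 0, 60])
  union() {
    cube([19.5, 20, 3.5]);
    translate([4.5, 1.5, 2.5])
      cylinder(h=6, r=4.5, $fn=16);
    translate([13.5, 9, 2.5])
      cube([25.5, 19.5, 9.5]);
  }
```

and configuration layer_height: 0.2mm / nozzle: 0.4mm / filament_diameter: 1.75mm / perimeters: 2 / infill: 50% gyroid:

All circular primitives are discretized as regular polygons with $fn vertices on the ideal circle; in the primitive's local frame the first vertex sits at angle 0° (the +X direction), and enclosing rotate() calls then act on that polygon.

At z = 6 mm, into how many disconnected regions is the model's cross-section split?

At z = 6 mm: the cube is not intersected at this z (z outside [0, 3.5]); the cylinder at (4.5, 1.5): section is a regular 16-gon, circumradius r=4.5; the cube at (13.5, 9) is present — its section is the full 25.5×19.5 rectangle; Merging all regions: the 2 present regions are separate (no shared area or edge), so areas and boundary lengths simply add and each stays a separate island — 2 connected regions; (whole slice rotated 60° about Z — lengths, areas and connectivity unchanged). The result has 2 disconnected regions.

2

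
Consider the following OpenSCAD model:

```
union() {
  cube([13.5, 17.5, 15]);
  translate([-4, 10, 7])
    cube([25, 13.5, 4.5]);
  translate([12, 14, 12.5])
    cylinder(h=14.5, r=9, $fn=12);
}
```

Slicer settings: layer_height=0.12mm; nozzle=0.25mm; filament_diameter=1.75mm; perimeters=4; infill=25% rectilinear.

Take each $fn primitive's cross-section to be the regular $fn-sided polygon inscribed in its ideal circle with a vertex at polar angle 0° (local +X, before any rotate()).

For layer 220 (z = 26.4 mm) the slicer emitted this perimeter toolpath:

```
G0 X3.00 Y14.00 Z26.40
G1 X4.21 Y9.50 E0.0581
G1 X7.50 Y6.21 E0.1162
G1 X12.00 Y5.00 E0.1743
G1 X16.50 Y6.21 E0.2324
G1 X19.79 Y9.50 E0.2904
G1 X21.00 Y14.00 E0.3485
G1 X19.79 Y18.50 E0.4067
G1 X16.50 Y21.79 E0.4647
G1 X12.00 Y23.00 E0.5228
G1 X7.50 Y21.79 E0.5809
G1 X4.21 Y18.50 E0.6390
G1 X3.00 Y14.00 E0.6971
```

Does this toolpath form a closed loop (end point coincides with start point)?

yes

Start point (G0): (3.00, 14.00). End point (last G1): the path returns to the start — closed.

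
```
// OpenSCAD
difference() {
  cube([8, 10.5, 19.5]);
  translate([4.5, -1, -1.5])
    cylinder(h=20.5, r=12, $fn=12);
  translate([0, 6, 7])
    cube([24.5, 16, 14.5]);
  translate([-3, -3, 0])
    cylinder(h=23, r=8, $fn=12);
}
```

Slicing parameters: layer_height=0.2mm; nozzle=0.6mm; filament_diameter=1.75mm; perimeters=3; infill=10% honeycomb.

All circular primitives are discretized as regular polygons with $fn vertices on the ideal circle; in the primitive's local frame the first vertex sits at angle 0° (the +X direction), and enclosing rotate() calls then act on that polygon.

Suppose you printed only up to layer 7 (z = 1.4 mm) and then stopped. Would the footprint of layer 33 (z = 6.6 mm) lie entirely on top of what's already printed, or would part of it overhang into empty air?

entirely on top

Compare the two slices. At z = 1.4: the cube (footprint 8×10.5) is included at this height (area 84.00 mm²); the cylinder at (4.5, -1): section is a regular 12-gon, circumradius r=12 (area = (12/2)·12.000²·sin(360°/12) = 432.00 mm²); the cube at (0, 6) is absent (z outside [7, 21.5]); the cylinder at (-3, -3): section is a regular 12-gon, circumradius r=8 (area = (12/2)·8.000²·sin(360°/12) = 192.00 mm²); Taking the first minus the rest: starting from the 8×10.5 cube (84.00 mm²), the r=12 cylinder at (4.5, -1) partially overlaps it — only the 82.71 mm² overlap (of its 432.00 mm²) is removed, clipping the outline; the r=8 cylinder at (-3, -3) misses the remaining region (no effect) — area = 1.29 mm². At z = 6.6: the cube (footprint 8×10.5) is included at this height (area 84.00 mm²); the cylinder at (4.5, -1): section is a regular 12-gon, circumradius r=12 (area = (12/2)·12.000²·sin(360°/12) = 432.00 mm²); the cube at (0, 6) does not reach this height (z outside [7, 21.5]); the r=8 cylinder at (-3, -3) gives a regular 12-gon of circumradius 8 (constant along its height) (area = (12/2)·8.000²·sin(360°/12) = 192.00 mm²); After the difference (first − rest): starting from the 8×10.5 cube (84.00 mm²), the r=12 cylinder at (4.5, -1) partially overlaps it — only the 82.71 mm² overlap (of its 432.00 mm²) is removed, clipping the outline; the r=8 cylinder at (-3, -3) misses the remaining region (no effect) — area = 1.29 mm². Checking containment: the cross-section at z = 6.6 is a subset of the cross-section at z = 1.4.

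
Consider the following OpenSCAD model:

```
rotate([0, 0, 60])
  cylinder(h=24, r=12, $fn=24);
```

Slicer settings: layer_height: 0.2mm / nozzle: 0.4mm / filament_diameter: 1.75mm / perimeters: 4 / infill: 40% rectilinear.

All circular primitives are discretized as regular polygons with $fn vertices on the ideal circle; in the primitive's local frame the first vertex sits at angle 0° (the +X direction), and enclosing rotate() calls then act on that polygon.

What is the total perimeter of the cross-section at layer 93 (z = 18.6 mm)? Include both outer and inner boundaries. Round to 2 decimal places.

75.18 mm

At z = 18.6 mm: the cylinder: section is a regular 24-gon, circumradius r=12 (perimeter = 2·24·12.000·sin(180°/24) = 75.18 mm); (rotated 60° about Z; rotation is an isometry so areas/perimeters/island counts are preserved). Overall, the cross-section is a single solid region. Total boundary length (outer) = 75.18 mm.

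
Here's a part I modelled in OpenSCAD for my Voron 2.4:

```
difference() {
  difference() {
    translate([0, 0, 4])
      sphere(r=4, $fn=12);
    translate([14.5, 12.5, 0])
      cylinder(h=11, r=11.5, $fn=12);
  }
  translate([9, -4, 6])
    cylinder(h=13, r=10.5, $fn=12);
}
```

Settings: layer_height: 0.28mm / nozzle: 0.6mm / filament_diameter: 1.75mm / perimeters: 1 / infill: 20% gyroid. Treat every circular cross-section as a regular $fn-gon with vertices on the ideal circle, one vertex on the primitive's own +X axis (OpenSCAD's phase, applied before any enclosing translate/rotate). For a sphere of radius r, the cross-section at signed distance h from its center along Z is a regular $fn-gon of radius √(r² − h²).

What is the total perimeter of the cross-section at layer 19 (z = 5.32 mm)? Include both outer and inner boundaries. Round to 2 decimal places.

At z = 5.32 mm: the r=4 sphere slices to a regular 12-gon of circumradius 3.776 (√(r²−h²) with h=1.32 from center) (perimeter = 2·12·3.776·sin(180°/12) = 23.45 mm); the r=11.5 cylinder at (14.5, 12.5) contributes a regular 12-gon of circumradius 11.5 (perimeter = 2·12·11.500·sin(180°/12) = 71.43 mm); Subtracting the remaining from the first: starting from the r=4 sphere, the r=11.5 cylinder at (14.5, 12.5) misses the remaining region (no effect) — boundary = 23.45 mm; the cylinder at (9, -4) does not reach this height (z outside [6, 19]); Taking the first minus the rest: none of the subtracted shapes is present at this height, so that combined region is unchanged — boundary = 23.45 mm. Overall, the cross-section is a single solid region. Total boundary length (outer) = 23.45 mm.

23.45 mm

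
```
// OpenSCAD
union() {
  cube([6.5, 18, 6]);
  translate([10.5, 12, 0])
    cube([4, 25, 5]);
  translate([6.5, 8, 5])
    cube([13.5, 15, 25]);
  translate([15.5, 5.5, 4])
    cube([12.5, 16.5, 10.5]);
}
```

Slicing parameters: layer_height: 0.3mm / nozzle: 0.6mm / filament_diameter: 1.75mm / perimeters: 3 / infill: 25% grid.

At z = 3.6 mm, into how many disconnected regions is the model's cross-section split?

At z = 3.6 mm: the cube (footprint 6.5×18) is included at this height; the cube at (10.5, 12) is present — its section is the full 4×25 rectangle; the cube at (6.5, 8) does not reach this height (z outside [5, 30]); the cube at (15.5, 5.5) is absent (z outside [4, 14.5]); Merging all regions: the 2 present regions are separate (no shared area or edge), so areas and boundary lengths simply add and each stays a separate island — 2 connected regions. The result has 2 disconnected regions.

2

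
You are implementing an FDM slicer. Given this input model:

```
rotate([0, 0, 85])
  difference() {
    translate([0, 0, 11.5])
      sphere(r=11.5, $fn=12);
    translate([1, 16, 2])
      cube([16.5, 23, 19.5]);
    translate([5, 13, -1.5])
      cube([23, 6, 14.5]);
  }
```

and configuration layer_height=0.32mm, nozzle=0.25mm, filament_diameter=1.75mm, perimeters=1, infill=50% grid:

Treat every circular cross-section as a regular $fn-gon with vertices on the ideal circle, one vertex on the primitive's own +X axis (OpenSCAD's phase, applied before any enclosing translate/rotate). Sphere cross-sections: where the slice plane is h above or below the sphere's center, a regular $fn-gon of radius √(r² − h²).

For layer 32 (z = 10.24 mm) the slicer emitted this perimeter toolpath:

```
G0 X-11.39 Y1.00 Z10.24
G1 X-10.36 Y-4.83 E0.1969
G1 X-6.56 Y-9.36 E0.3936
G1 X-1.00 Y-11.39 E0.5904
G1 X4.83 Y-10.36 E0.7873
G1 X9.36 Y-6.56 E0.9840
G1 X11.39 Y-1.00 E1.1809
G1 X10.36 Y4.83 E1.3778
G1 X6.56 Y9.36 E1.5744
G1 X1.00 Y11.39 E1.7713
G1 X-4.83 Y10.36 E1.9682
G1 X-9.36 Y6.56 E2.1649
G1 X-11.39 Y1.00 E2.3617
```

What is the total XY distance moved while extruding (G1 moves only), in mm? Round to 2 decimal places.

Sum the Euclidean lengths of each G1 segment: total = 71.01 mm.

71.01 mm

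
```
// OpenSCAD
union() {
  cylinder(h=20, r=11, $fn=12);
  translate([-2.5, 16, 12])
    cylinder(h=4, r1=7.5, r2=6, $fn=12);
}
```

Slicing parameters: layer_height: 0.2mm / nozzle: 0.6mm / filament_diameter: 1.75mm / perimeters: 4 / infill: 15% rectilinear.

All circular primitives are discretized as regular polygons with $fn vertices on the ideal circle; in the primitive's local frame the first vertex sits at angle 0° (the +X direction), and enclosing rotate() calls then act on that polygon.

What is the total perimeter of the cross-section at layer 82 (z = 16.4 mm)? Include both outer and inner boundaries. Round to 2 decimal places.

68.33 mm

At z = 16.4 mm: the r=11 cylinder contributes a regular 12-gon of circumradius 11 (perimeter = 2·12·11.000·sin(180°/12) = 68.33 mm); the cone at (-2.5, 16) is not intersected at this z (z outside [12, 16]); Combining (union): only the r=11 cylinder is present, so the union is just that shape — boundary = 68.33 mm. Overall, the cross-section is a single solid region. Total boundary length (outer) = 68.33 mm.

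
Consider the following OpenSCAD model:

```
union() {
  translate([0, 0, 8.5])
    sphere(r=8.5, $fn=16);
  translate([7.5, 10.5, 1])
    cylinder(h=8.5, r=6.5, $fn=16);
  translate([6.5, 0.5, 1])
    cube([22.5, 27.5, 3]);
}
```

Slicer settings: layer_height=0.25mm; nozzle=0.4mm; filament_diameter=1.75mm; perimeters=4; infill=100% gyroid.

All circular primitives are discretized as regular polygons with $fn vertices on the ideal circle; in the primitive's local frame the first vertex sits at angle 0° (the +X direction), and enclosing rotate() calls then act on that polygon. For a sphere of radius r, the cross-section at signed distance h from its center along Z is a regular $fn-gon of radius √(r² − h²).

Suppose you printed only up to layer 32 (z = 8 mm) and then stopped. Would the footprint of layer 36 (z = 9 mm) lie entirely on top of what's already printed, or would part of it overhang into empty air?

entirely on top

Compare the two slices. At z = 8: the r=8.5 sphere contributes a regular 16-gon of circumradius √(8.5²−0.5²) = 8.485 (area = (16/2)·8.485²·sin(360°/16) = 220.43 mm²); the cylinder at (7.5, 10.5): section is a regular 16-gon, circumradius r=6.5 (area = (16/2)·6.500²·sin(360°/16) = 129.35 mm²); the cube at (6.5, 0.5) is absent (z outside [1, 4]); Taking the union: the regions partially overlap — summed areas 349.77 mm² minus the doubly-counted overlap 9.10 mm² gives 340.67 mm² — area = 340.67 mm². At z = 9: the sphere: section is a regular 16-gon, circumradius = √(r²−h²) = √(8.5²−0.5²) = 8.485 (area = (16/2)·8.485²·sin(360°/16) = 220.43 mm²); the r=6.5 cylinder at (7.5, 10.5) gives a regular 16-gon of circumradius 6.5 (constant along its height) (area = (16/2)·6.500²·sin(360°/16) = 129.35 mm²); the cube at (6.5, 0.5) is not intersected at this z (z outside [1, 4]); Combining (union): the regions partially overlap — summed areas 349.77 mm² minus the doubly-counted overlap 9.10 mm² gives 340.67 mm² — area = 340.67 mm². Checking containment: the cross-section at z = 9 is a subset of the cross-section at z = 8.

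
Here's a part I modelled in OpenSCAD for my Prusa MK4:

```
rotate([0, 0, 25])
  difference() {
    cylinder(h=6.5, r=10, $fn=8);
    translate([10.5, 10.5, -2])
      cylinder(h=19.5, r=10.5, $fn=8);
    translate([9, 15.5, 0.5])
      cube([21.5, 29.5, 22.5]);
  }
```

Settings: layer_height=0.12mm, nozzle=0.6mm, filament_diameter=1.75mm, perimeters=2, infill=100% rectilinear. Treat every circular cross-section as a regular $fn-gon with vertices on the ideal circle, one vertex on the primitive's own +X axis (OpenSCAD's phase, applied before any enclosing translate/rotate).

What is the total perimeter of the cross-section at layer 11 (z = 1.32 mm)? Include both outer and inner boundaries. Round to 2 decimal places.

At z = 1.32 mm: the r=10 cylinder contributes a regular 8-gon of circumradius 10 (perimeter = 2·8·10.000·sin(180°/8) = 61.23 mm); the r=10.5 cylinder at (10.5, 10.5) gives a regular 8-gon of circumradius 10.5 (constant along its height) (perimeter = 2·8·10.500·sin(180°/8) = 64.29 mm); the 21.5×29.5 cube at (9, 15.5) contributes its full rectangle (perimeter 102.00 mm); Taking the first minus the rest: starting from the r=10 cylinder, the r=10.5 cylinder at (10.5, 10.5) partially overlaps it — only the 38.54 mm² overlap (of its 311.83 mm²) is removed, clipping the outline; the 21.5×29.5 cube at (9, 15.5) misses the remaining region (no effect) — boundary = 61.23 mm; (rotated 25° about Z; rotation is an isometry so areas/perimeters/island counts are preserved). Overall, the cross-section is a single solid region. Total boundary length (outer) = 61.23 mm.

61.23 mm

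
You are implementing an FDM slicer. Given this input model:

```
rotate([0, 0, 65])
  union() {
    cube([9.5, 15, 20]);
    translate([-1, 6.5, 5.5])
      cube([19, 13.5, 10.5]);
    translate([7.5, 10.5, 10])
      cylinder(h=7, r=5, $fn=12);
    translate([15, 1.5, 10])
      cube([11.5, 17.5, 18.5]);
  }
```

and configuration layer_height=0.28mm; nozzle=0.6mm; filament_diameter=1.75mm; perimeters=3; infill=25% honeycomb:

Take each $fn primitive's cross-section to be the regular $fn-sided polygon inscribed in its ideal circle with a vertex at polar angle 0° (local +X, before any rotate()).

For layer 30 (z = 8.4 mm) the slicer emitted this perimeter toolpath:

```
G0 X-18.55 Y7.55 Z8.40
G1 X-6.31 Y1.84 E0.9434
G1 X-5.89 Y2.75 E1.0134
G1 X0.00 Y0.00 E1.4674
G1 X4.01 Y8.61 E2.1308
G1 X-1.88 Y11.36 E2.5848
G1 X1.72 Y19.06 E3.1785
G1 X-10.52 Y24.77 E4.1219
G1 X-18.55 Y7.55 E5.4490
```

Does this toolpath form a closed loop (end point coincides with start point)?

yes

Start point (G0): (-18.55, 7.55). End point (last G1): the path returns to the start — closed.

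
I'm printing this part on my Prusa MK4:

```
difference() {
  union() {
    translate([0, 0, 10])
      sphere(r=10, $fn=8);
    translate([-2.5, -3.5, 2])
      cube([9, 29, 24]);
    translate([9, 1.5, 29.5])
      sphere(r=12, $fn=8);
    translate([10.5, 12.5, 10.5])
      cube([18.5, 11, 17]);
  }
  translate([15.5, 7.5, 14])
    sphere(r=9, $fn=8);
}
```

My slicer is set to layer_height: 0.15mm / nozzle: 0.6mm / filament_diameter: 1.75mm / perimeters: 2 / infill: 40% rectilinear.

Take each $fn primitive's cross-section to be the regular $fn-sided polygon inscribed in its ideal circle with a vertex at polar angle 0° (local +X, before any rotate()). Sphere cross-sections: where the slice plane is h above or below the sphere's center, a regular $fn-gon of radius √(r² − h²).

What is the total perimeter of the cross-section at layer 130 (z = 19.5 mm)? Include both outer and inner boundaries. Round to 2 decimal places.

At z = 19.5 mm: the sphere: section is a regular 8-gon, circumradius = √(r²−h²) = √(10²−9.5²) = 3.122 (perimeter = 2·8·3.122·sin(180°/8) = 19.12 mm); the cube at (-2.5, -3.5) is present — its section is the full 9×29 rectangle (perimeter 76.00 mm); the sphere at (9, 1.5): section is a regular 8-gon, circumradius = √(r²−h²) = √(12²−10²) = 6.633 (perimeter = 2·8·6.633·sin(180°/8) = 40.61 mm); the 18.5×11 cube at (10.5, 12.5) contributes its full rectangle (perimeter 59.00 mm); Taking the union: the regions partially overlap (shared area 57.86 mm²), so the edge portions inside another operand are dropped and the merged outline is re-measured after clipping — boundary = 150.49 mm; the sphere at (15.5, 7.5): section is a regular 8-gon, circumradius = √(r²−h²) = √(9²−5.5²) = 7.124 (perimeter = 2·8·7.124·sin(180°/8) = 43.62 mm); Taking the first minus the rest: starting from the result so far, the r=9 sphere at (15.5, 7.5) partially overlaps it — only the 39.07 mm² overlap (of its 143.54 mm²) is removed, clipping the outline — boundary = 150.66 mm. Overall, the cross-section has 2 separate islands. Total boundary length (outer) = 150.66 mm.

150.66 mm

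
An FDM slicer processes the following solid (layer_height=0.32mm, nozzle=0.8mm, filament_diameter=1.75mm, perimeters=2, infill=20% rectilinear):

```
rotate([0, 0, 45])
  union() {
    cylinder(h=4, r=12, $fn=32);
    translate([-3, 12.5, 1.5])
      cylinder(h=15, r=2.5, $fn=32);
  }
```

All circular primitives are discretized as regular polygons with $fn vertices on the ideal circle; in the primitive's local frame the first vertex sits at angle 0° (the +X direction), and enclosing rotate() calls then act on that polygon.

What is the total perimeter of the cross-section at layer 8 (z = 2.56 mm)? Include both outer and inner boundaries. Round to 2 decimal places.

At z = 2.56 mm: the r=12 cylinder gives a regular 32-gon of circumradius 12 (constant along its height) (perimeter = 2·32·12.000·sin(180°/32) = 75.28 mm); the r=2.5 cylinder at (-3, 12.5) gives a regular 32-gon of circumradius 2.5 (constant along its height) (perimeter = 2·32·2.500·sin(180°/32) = 15.68 mm); Combining (union): the regions partially overlap (shared area 5.07 mm²), so the edge portions inside another operand are dropped and the merged outline is re-measured after clipping — boundary = 80.91 mm; (rotated 45° about Z; rotation is an isometry so areas/perimeters/island counts are preserved). Overall, the cross-section is a single solid region. Total boundary length (outer) = 80.91 mm.

80.91 mm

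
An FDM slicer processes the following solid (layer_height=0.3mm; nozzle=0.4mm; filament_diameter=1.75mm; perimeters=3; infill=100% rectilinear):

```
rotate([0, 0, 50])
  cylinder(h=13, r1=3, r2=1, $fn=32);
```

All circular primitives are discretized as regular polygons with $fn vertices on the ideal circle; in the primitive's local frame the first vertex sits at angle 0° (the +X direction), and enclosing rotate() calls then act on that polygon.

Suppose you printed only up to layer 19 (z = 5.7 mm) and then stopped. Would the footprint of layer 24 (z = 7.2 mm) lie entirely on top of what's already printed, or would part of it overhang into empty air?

Compare the two slices. At z = 5.7: the cone (r1=3→r2=1) has section circumradius 2.123 here — a regular 32-gon (area = (32/2)·2.123²·sin(360°/32) = 14.07 mm²); (whole slice rotated 50° about Z — lengths, areas and connectivity unchanged). At z = 7.2: the cone: at t=0.554 of its height the radius interpolates to r₁+(r₂−r₁)t = 1.892, giving a regular 32-gon of that circumradius (area = (32/2)·1.892²·sin(360°/32) = 11.18 mm²); (rotated 50° about Z; rotation is an isometry so areas/perimeters/island counts are preserved). Checking containment: the cross-section at z = 7.2 is a subset of the cross-section at z = 5.7.

entirely on top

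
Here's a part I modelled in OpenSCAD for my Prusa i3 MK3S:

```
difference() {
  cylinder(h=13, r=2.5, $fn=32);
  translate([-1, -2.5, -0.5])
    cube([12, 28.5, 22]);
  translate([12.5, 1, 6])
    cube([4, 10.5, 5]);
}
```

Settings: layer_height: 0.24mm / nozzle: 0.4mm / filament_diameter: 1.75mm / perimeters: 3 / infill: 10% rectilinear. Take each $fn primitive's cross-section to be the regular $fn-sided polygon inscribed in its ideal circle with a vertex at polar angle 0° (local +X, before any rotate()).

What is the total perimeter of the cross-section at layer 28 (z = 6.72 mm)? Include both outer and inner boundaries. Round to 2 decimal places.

10.36 mm

At z = 6.72 mm: the r=2.5 cylinder gives a regular 32-gon of circumradius 2.5 (constant along its height) (perimeter = 2·32·2.500·sin(180°/32) = 15.68 mm); the cube at (-1, -2.5) is present — its section is the full 12×28.5 rectangle (perimeter 81.00 mm); the 4×10.5 cube at (12.5, 1) contributes its full rectangle (perimeter 29.00 mm); After the difference (first − rest): starting from the r=2.5 cylinder, the 12×28.5 cube at (-1, -2.5) partially overlaps it — only the 14.60 mm² overlap (of its 342.00 mm²) is removed, clipping the outline; the 4×10.5 cube at (12.5, 1) misses the remaining region (no effect) — boundary = 10.36 mm. Overall, the cross-section is a single solid region. Total boundary length (outer) = 10.36 mm.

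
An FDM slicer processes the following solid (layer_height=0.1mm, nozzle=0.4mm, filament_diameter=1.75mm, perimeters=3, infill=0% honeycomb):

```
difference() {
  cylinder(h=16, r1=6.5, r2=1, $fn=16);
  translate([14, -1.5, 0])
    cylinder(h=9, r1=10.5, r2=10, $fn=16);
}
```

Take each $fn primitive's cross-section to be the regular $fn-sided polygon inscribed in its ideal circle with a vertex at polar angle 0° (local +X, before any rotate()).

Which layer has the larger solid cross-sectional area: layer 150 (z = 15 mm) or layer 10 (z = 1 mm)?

layer 10 (z = 1 mm)

Layer 150 (z = 15): the cone (r1=6.5→r2=1) has section circumradius 1.344 here — a regular 16-gon (area = (16/2)·1.344²·sin(360°/16) = 5.53 mm²); the cone at (14, -1.5) does not reach this height (z outside [0, 9]); Taking the first minus the rest: none of the subtracted shapes is present at this height, so the cone is unchanged — area = 5.53 mm². So its area = 5.53 mm². Layer 10 (z = 1): the cone: at t=0.062 of its height the radius interpolates to r₁+(r₂−r₁)t = 6.156, giving a regular 16-gon of that circumradius (area = (16/2)·6.156²·sin(360°/16) = 116.03 mm²); the cone at (14, -1.5) contributes a regular 16-gon of circumradius 10.444 (interpolated between r1=10.5 and r2=10 at t=0.111) (area = (16/2)·10.444²·sin(360°/16) = 333.96 mm²); Subtracting the remaining from the first: starting from the cone (116.03 mm²), the cone at (14, -1.5) partially overlaps it — only the 12.56 mm² overlap (of its 333.96 mm²) is removed, clipping the outline — area = 103.46 mm². So its area = 103.46 mm². Layer 10 is larger (103.46 vs 5.53 mm²).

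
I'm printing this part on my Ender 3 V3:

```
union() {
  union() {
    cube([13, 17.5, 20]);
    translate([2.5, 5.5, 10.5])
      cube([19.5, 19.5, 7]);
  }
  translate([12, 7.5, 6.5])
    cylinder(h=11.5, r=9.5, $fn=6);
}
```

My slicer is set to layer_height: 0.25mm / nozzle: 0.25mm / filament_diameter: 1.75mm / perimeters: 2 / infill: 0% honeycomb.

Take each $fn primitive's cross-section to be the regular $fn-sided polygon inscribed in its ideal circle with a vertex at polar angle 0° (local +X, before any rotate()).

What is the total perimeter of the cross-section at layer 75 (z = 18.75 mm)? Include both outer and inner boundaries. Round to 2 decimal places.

At z = 18.75 mm: the cube (footprint 13×17.5) is included at this height (perimeter 61.00 mm); the cube at (2.5, 5.5) is absent (z outside [10.5, 17.5]); Combining (union): only the 13×17.5 cube is present, so the union is just that shape — boundary = 61.00 mm; the cylinder at (12, 7.5) does not reach this height (z outside [6.5, 18]); Taking the union: only that combined region is present, so the union is just that shape — boundary = 61.00 mm. Overall, the cross-section is a single solid region. Total boundary length (outer) = 61.00 mm.

61.00 mm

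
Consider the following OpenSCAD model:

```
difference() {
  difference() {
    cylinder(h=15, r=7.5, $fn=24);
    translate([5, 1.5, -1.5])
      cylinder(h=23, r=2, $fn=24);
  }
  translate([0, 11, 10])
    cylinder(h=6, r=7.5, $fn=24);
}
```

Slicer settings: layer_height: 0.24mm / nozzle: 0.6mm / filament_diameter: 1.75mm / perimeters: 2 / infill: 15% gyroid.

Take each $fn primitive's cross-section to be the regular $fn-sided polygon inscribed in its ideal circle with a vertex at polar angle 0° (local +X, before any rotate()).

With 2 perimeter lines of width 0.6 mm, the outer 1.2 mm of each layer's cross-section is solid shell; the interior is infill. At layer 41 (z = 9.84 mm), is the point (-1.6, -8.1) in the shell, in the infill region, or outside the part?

outside

At z = 9.84 mm: the r=7.5 cylinder gives a regular 24-gon of circumradius 7.5 (constant along its height); the cylinder at (5, 1.5): section is a regular 24-gon, circumradius r=2; Subtracting the remaining from the first: starting from the r=7.5 cylinder, the r=2 cylinder at (5, 1.5) lies wholly inside it (removes its full 12.42 mm² and its 12.53 mm outline becomes a hole wall) — 1 connected region with 1 hole; the cylinder at (0, 11) is absent (z outside [10, 16]); After the difference (first − rest): none of the subtracted shapes is present at this height, so that combined region is unchanged — 1 connected region with 1 hole. Overall, the cross-section is one region with 1 hole. The nearest boundary edge runs (-0.00, -7.50)→(-1.94, -7.24); distance from the point to it = 0.80 mm. The point is not inside any of the regions above, so it lies outside the cross-section (0.80 mm from the nearest boundary).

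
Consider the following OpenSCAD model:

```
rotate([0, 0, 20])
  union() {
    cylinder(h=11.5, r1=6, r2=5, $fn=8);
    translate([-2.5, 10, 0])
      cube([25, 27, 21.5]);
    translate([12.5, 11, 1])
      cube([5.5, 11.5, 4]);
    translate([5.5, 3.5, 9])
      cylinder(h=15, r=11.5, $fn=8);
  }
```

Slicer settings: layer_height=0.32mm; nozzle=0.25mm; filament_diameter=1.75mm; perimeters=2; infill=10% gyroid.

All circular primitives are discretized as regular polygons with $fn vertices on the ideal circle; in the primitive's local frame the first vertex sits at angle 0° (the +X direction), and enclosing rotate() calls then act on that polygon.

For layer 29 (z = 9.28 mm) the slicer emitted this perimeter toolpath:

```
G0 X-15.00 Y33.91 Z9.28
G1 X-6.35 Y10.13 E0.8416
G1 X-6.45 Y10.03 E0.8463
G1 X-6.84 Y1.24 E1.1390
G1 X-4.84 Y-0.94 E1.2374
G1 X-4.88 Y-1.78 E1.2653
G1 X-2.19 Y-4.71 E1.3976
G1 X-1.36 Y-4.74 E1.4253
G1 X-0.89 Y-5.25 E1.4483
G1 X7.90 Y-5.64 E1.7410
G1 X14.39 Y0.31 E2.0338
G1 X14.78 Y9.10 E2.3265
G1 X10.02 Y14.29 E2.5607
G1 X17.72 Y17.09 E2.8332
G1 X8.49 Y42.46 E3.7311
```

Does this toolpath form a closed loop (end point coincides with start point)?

Start point (G0): (-15.00, 33.91). End point (last G1): the path does not return to the start — open.

no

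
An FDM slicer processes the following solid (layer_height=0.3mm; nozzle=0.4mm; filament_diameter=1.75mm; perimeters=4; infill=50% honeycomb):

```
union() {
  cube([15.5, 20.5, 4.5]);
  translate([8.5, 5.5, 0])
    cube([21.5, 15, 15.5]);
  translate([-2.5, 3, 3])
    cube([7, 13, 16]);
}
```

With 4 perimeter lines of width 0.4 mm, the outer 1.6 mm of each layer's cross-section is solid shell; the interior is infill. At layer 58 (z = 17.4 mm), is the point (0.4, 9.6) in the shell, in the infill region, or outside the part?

infill

At z = 17.4 mm: the cube is absent (z outside [0, 4.5]); the cube at (8.5, 5.5) is absent (z outside [0, 15.5]); the cube at (-2.5, 3) is present — its section is the full 7×13 rectangle; Combining (union): only the 7×13 cube at (-2.5, 3) is present, so the union is just that shape — 1 connected region. Overall, the cross-section is a single solid region. The nearest boundary edge runs (-2.50, 16.00)→(-2.50, 3.00); distance from the point to it = 2.90 mm. The point is inside the cross-section and 2.90 mm from the nearest boundary — more than the 1.6 mm shell width (4 × 0.4), so it's in the infill interior.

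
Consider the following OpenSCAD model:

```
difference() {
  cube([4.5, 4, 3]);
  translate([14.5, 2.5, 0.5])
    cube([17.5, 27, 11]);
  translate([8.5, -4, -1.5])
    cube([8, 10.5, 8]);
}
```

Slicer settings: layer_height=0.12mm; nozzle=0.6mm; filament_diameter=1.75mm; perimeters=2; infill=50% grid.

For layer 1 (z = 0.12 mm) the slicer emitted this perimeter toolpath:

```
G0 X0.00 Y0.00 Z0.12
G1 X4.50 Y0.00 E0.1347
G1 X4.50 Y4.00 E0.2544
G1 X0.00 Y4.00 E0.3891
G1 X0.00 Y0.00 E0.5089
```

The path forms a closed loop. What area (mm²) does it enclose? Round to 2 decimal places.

Apply the shoelace formula to the sequence of (X, Y) vertices; enclosed area = 18.00 mm².

18.00 mm²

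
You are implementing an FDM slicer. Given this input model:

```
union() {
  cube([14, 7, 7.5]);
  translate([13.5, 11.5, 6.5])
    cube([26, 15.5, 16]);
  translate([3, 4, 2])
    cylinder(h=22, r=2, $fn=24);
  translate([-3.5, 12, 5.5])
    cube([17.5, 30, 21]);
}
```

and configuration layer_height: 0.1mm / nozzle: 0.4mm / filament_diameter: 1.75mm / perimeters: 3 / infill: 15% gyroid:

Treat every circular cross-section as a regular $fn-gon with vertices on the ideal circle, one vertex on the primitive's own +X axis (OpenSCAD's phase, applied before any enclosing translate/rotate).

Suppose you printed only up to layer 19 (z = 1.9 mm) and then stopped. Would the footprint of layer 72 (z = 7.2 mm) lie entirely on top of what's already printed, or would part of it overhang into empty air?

Compare the two slices. At z = 1.9: the cube (footprint 14×7) is included at this height (area 98.00 mm²); the cube at (13.5, 11.5) is absent (z outside [6.5, 22.5]); the cylinder at (3, 4) does not reach this height (z outside [2, 24]); the cube at (-3.5, 12) does not reach this height (z outside [5.5, 26.5]); Taking the union: only the 14×7 cube is present, so the union is just that shape — area = 98.00 mm². At z = 7.2: the 14×7 cube contributes its full rectangle (area 98.00 mm²); the cube at (13.5, 11.5) is present — its section is the full 26×15.5 rectangle (area 403.00 mm²); the cylinder at (3, 4): section is a regular 24-gon, circumradius r=2 (area = (24/2)·2.000²·sin(360°/24) = 12.42 mm²); the cube at (-3.5, 12) (footprint 17.5×30) is included at this height (area 525.00 mm²); Combining (union): the regions partially overlap — summed areas 1038.42 mm² minus the doubly-counted overlap 19.92 mm² gives 1018.50 mm² — area = 1018.50 mm². Checking containment: at z = 7.2 the cross-section extends beyond the z = 1.9 cross-section by about 920.50 mm².

part overhangs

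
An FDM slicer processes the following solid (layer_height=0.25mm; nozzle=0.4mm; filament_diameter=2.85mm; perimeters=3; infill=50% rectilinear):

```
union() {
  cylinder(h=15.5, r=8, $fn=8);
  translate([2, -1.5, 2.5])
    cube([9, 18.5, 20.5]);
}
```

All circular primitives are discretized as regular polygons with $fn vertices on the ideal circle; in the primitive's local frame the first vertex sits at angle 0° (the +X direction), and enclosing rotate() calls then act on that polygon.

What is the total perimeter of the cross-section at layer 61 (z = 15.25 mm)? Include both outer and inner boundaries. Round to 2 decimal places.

78.23 mm

At z = 15.25 mm: the r=8 cylinder gives a regular 8-gon of circumradius 8 (constant along its height) (perimeter = 2·8·8.000·sin(180°/8) = 48.98 mm); the cube at (2, -1.5) (footprint 9×18.5) is included at this height (perimeter 55.00 mm); Combining (union): the regions partially overlap (shared area 38.62 mm²), so the edge portions inside another operand are dropped and the merged outline is re-measured after clipping — boundary = 78.23 mm. Overall, the cross-section is a single solid region. Total boundary length (outer) = 78.23 mm.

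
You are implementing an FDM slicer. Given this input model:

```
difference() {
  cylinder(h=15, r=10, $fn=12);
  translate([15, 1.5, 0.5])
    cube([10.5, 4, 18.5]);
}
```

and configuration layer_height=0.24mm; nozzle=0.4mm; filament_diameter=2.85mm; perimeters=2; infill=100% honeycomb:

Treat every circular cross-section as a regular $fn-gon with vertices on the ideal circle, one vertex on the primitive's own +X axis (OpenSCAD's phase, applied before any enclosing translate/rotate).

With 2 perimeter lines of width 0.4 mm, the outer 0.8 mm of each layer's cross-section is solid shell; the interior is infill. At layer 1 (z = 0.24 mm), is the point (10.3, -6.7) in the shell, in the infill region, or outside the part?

At z = 0.24 mm: the r=10 cylinder contributes a regular 12-gon of circumradius 10; the cube at (15, 1.5) is not intersected at this z (z outside [0.5, 19]); Subtracting the remaining from the first: none of the subtracted shapes is present at this height, so the r=10 cylinder is unchanged — 1 connected region. Overall, the cross-section is a single solid region. The nearest boundary edge runs (5.00, -8.66)→(8.66, -5.00); distance from the point to it = 2.36 mm. The point is not inside any of the regions above, so it lies outside the cross-section (2.36 mm from the nearest boundary).

outside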